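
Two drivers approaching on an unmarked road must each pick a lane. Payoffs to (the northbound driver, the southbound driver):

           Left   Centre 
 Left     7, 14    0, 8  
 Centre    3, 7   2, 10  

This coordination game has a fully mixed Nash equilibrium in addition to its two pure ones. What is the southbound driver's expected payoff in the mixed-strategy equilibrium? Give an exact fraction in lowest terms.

The northbound driver mixes with probability p on Left, chosen so the southbound driver is indifferent: 14p + 7(1−p) = 8p + 10(1−p) gives p = 1/3.
The southbound driver's expected payoff is 14·1/3 + 7·2/3 = 28/3.

28/3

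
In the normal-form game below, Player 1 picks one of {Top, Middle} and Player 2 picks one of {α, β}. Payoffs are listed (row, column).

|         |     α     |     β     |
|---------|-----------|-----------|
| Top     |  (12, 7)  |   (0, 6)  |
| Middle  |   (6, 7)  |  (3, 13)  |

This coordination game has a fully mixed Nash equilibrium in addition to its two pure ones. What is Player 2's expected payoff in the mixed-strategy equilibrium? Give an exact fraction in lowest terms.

7

Player 1 mixes with probability p on Top, chosen so Player 2 is indifferent: 7p + 7(1−p) = 6p + 13(1−p) gives p = 6/7.
Player 2's expected payoff is 7·6/7 + 7·1/7 = 7.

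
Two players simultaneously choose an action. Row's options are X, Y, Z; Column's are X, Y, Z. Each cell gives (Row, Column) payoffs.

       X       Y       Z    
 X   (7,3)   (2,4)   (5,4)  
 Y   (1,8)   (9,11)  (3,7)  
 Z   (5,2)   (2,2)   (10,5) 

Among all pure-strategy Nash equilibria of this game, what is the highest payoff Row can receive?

10

Both Y is a pure NE (Row: 9 ≥ 2; Column: 11 ≥ 8). Row gets 9.
Both Z is a pure NE (Row: 10 ≥ 5; Column: 5 ≥ 2). Row gets 10.
Every other cell has a profitable deviation for at least one player. Highest of {9, 10} is 10.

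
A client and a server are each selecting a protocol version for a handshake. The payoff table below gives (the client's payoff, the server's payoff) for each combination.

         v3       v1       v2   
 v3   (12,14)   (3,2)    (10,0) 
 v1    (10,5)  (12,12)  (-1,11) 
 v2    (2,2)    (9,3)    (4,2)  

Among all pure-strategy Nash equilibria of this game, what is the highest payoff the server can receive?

Both v3 is a pure NE (the client: 12 ≥ 10; the server: 14 ≥ 2). The server gets 14.
Both v1 is a pure NE (the client: 12 ≥ 9; the server: 12 ≥ 11). The server gets 12.
Every other cell has a profitable deviation for at least one player. Highest of {14, 12} is 14.

14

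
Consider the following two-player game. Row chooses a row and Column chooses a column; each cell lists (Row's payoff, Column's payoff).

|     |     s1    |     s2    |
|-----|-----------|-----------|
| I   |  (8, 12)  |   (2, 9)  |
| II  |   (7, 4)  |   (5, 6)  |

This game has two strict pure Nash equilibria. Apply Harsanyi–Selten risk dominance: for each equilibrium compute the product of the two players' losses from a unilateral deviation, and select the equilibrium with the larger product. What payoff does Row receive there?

5

At (I, s1): Row loses 8 − 7 = 1 by deviating; Column loses 12 − 9 = 3. Product = 1·3 = 3.
At (II, s2): Row loses 5 − 2 = 3 by deviating; Column loses 6 − 4 = 2. Product = 3·2 = 6.
6 > 3, so (II, s2) is risk-dominant. Row's payoff there is 5.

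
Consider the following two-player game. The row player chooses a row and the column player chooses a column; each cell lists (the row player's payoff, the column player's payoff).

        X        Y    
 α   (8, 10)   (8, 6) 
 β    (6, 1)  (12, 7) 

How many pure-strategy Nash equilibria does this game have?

(α, X): the row player gets 8 (best alternative 6); the column player gets 10 (best alternative 6). Neither deviates — NE.
(β, Y): the row player gets 12 (best alternative 8); the column player gets 7 (best alternative 1). Neither deviates — NE.
(β, X) is not a NE: the row player would switch to α (8 > 6).
No other cell survives both best-response checks, so there are 2 pure NE.

2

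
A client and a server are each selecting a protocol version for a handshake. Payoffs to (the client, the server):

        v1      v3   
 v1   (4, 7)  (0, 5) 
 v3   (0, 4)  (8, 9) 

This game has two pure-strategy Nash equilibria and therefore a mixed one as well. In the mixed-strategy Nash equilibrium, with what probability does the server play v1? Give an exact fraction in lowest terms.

The server's mix q on v1 must make the client indifferent between v1 and v3.
The client's payoff from v1: 4q + 0(1−q). From v3: 0q + 8(1−q).
Set equal: 4q = 8(1−q) → q = 8/12 = 2/3.

2/3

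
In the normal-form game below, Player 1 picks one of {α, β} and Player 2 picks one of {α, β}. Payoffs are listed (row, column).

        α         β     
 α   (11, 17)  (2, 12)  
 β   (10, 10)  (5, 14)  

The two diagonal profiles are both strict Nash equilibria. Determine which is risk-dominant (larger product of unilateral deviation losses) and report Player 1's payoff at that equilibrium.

At both α: Player 1 loses 11 − 10 = 1 by deviating; Player 2 loses 17 − 12 = 5. Product = 1·5 = 5.
At both β: Player 1 loses 5 − 2 = 3 by deviating; Player 2 loses 14 − 10 = 4. Product = 3·4 = 12.
12 > 5, so both β is risk-dominant. Player 1's payoff there is 5.

5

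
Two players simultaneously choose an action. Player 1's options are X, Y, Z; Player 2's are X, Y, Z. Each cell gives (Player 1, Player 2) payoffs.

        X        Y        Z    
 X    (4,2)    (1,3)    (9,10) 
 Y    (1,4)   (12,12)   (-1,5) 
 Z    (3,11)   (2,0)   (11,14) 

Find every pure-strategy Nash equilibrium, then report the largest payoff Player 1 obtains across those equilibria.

12

Both Y is a pure NE (Player 1: 12 ≥ 2; Player 2: 12 ≥ 5). Player 1 gets 12.
Both Z is a pure NE (Player 1: 11 ≥ 9; Player 2: 14 ≥ 11). Player 1 gets 11.
Every other cell has a profitable deviation for at least one player. Highest of {12, 11} is 12.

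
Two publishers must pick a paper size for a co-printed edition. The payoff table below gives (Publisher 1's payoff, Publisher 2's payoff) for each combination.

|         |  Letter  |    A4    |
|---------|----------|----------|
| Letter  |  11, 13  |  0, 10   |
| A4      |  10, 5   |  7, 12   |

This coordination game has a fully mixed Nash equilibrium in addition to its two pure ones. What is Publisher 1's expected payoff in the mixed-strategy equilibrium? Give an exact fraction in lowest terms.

Publisher 2 mixes with probability q on Letter, chosen so Publisher 1 is indifferent: 11q + 0(1−q) = 10q + 7(1−q) gives q = 7/8.
Publisher 1's expected payoff (from either row, since indifferent) is 11·7/8 + 0·1/8 = 77/8.

77/8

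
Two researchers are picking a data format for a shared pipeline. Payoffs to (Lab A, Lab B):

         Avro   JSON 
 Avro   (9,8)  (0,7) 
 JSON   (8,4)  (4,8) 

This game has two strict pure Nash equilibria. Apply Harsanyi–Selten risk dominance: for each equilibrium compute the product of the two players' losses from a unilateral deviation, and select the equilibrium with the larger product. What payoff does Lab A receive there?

At both Avro: Lab A loses 9 − 8 = 1 by deviating; Lab B loses 8 − 7 = 1. Product = 1·1 = 1.
At both JSON: Lab A loses 4 − 0 = 4 by deviating; Lab B loses 8 − 4 = 4. Product = 4·4 = 16.
16 > 1, so both JSON is risk-dominant. Lab A's payoff there is 4.

4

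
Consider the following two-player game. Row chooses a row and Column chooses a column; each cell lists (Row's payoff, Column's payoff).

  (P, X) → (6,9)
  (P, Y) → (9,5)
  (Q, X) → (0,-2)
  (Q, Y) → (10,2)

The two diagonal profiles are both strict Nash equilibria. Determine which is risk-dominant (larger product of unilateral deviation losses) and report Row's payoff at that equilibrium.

6

At (P, X): Row loses 6 − 0 = 6 by deviating; Column loses 9 − 5 = 4. Product = 6·4 = 24.
At (Q, Y): Row loses 10 − 9 = 1 by deviating; Column loses 2 − (-2) = 4. Product = 1·4 = 4.
24 > 4, so (P, X) is risk-dominant. Row's payoff there is 6.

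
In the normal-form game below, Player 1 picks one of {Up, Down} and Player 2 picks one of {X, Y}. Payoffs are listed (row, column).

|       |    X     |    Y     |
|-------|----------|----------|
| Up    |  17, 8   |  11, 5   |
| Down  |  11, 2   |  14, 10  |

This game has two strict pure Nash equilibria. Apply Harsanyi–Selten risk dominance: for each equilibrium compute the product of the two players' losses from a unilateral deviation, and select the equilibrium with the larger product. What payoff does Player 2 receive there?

10

At (Up, X): Player 1 loses 17 − 11 = 6 by deviating; Player 2 loses 8 − 5 = 3. Product = 6·3 = 18.
At (Down, Y): Player 1 loses 14 − 11 = 3 by deviating; Player 2 loses 10 − 2 = 8. Product = 3·8 = 24.
24 > 18, so (Down, Y) is risk-dominant. Player 2's payoff there is 10.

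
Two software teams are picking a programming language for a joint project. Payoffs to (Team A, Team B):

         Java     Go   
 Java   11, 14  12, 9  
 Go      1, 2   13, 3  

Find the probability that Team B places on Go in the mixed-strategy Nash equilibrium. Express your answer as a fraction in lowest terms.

10/11

Team B's mix q on Java must make Team A indifferent between Java and Go.
Team A's payoff from Java: 11q + 12(1−q). From Go: 1q + 13(1−q).
Set equal: 10q = 1(1−q) → q = 1/11.
Probability on Go is 1 − 1/11 = 10/11.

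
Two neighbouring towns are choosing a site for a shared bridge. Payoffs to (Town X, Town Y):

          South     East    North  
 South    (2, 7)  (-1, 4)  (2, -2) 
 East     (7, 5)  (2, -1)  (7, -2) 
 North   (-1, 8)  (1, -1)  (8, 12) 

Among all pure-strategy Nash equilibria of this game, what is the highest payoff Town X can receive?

8

(East, South) is a pure NE (Town X: 7 ≥ 2; Town Y: 5 ≥ -1). Town X gets 7.
Both North is a pure NE (Town X: 8 ≥ 7; Town Y: 12 ≥ 8). Town X gets 8.
Every other cell has a profitable deviation for at least one player. Highest of {7, 8} is 8.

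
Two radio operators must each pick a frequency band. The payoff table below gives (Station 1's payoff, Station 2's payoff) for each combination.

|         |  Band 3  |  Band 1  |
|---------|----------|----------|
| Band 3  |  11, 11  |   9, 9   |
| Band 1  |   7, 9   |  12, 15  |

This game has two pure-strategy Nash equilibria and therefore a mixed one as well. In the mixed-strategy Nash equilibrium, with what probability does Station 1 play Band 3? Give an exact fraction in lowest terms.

Station 1's mix p on Band 3 must make Station 2 indifferent between Band 3 and Band 1.
Station 2's payoff from Band 3: 11p + 9(1−p). From Band 1: 9p + 15(1−p).
Set equal: 2p = 6(1−p) → p = 6/8 = 3/4.

3/4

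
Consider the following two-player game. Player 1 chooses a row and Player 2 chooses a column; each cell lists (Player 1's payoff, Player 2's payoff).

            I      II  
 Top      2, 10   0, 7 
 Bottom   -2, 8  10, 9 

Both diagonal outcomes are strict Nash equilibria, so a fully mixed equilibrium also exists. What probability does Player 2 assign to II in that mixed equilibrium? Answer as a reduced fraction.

Player 2's mix q on I must make Player 1 indifferent between Top and Bottom.
Player 1's payoff from Top: 2q + 0(1−q). From Bottom: (-2)q + 10(1−q).
Set equal: 4q = 10(1−q) → q = 10/14 = 5/7.
Probability on II is 1 − 5/7 = 2/7.

2/7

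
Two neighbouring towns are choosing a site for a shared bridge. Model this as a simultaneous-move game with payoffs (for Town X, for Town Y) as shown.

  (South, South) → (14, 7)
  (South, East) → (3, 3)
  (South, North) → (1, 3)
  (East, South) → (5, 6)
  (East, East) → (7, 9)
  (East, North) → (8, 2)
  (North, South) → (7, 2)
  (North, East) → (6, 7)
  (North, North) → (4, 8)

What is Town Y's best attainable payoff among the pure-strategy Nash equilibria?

9

Both South is a pure NE (Town X: 14 ≥ 7; Town Y: 7 ≥ 3). Town Y gets 7.
Both East is a pure NE (Town X: 7 ≥ 6; Town Y: 9 ≥ 6). Town Y gets 9.
Every other cell has a profitable deviation for at least one player. Highest of {7, 9} is 9.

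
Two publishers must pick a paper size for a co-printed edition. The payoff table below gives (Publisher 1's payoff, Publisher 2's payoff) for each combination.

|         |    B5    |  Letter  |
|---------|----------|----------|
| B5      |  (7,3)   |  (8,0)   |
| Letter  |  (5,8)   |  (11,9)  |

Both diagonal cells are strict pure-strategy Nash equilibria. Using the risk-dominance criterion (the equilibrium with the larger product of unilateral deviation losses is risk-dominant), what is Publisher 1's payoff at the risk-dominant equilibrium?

7

At both B5: Publisher 1 loses 7 − 5 = 2 by deviating; Publisher 2 loses 3 − 0 = 3. Product = 2·3 = 6.
At both Letter: Publisher 1 loses 11 − 8 = 3 by deviating; Publisher 2 loses 9 − 8 = 1. Product = 3·1 = 3.
6 > 3, so both B5 is risk-dominant. Publisher 1's payoff there is 7.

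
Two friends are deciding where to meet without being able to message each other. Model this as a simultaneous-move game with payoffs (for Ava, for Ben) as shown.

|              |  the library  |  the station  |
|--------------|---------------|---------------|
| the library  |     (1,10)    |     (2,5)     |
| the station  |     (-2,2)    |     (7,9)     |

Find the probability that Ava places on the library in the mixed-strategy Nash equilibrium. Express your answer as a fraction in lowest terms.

Ava's mix p on the library must make Ben indifferent between the library and the station.
Ben's payoff from the library: 10p + 2(1−p). From the station: 5p + 9(1−p).
Set equal: 5p = 7(1−p) → p = 7/12.

7/12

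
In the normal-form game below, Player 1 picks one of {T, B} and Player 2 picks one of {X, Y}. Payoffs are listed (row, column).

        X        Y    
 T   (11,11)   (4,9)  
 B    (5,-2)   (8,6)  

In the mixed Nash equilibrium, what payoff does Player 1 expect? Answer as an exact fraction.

34/5

Player 2 mixes with probability q on X, chosen so Player 1 is indifferent: 11q + 4(1−q) = 5q + 8(1−q) gives q = 2/5.
Player 1's expected payoff (from either row, since indifferent) is 11·2/5 + 4·3/5 = 34/5.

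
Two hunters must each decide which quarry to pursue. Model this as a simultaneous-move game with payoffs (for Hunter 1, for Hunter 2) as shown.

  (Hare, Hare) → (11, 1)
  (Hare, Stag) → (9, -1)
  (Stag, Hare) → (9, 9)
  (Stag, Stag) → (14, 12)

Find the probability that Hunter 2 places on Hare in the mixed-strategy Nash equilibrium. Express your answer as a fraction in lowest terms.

5/7

Hunter 2's mix q on Hare must make Hunter 1 indifferent between Hare and Stag.
Hunter 1's payoff from Hare: 11q + 9(1−q). From Stag: 9q + 14(1−q).
Set equal: 2q = 5(1−q) → q = 5/7.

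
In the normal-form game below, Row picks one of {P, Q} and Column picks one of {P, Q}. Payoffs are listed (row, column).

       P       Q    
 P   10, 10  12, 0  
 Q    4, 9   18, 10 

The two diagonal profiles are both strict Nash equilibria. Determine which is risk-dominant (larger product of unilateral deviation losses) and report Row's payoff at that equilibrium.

At both P: Row loses 10 − 4 = 6 by deviating; Column loses 10 − 0 = 10. Product = 6·10 = 60.
At both Q: Row loses 18 − 12 = 6 by deviating; Column loses 10 − 9 = 1. Product = 6·1 = 6.
60 > 6, so both P is risk-dominant. Row's payoff there is 10.

10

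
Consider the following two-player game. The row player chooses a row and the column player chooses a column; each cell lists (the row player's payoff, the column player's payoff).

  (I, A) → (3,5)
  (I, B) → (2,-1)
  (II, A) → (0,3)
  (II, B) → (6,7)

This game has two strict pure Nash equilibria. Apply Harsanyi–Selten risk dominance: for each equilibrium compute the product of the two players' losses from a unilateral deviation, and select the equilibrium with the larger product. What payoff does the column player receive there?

At (I, A): the row player loses 3 − 0 = 3 by deviating; the column player loses 5 − (-1) = 6. Product = 3·6 = 18.
At (II, B): the row player loses 6 − 2 = 4 by deviating; the column player loses 7 − 3 = 4. Product = 4·4 = 16.
18 > 16, so (I, A) is risk-dominant. The column player's payoff there is 5.

5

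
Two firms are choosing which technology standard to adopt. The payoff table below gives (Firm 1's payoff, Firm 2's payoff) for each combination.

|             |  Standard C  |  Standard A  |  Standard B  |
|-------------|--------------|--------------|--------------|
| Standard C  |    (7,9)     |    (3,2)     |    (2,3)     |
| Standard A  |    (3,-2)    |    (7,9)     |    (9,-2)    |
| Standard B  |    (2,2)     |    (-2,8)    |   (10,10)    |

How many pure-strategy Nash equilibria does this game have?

Both Standard C: Firm 1 gets 7 (best alternative 3); Firm 2 gets 9 (best alternative 3). Neither deviates — NE.
Both Standard A: Firm 1 gets 7 (best alternative 3); Firm 2 gets 9 (best alternative -2). Neither deviates — NE.
Both Standard B: Firm 1 gets 10 (best alternative 9); Firm 2 gets 10 (best alternative 8). Neither deviates — NE.
(Standard A, Standard B) is not a NE: Firm 1 would switch to Standard B (10 > 9).
No other cell survives both best-response checks, so there are 3 pure NE.

3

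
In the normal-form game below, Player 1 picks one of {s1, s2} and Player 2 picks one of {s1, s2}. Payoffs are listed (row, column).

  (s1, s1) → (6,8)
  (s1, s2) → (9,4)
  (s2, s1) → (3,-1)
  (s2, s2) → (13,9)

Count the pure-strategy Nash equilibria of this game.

2

Both s1: Player 1 gets 6 (best alternative 3); Player 2 gets 8 (best alternative 4). Neither deviates — NE.
Both s2: Player 1 gets 13 (best alternative 9); Player 2 gets 9 (best alternative -1). Neither deviates — NE.
(s1, s2) is not a NE: Player 1 would switch to s2 (13 > 9).
No other cell survives both best-response checks, so there are 2 pure NE.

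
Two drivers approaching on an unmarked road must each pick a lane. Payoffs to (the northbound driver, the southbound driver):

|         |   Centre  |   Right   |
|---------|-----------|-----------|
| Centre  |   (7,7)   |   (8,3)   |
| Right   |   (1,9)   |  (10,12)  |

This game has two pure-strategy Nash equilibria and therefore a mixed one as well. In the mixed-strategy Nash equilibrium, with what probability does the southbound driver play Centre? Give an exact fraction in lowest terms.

1/4

The southbound driver's mix q on Centre must make the northbound driver indifferent between Centre and Right.
The northbound driver's payoff from Centre: 7q + 8(1−q). From Right: 1q + 10(1−q).
Set equal: 6q = 2(1−q) → q = 2/8 = 1/4.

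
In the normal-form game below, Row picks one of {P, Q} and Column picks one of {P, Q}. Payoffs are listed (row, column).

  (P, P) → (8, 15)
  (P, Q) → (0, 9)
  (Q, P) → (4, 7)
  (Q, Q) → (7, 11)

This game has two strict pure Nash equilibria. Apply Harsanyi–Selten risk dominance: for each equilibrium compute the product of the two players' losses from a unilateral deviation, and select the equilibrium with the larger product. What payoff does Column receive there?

11

At both P: Row loses 8 − 4 = 4 by deviating; Column loses 15 − 9 = 6. Product = 4·6 = 24.
At both Q: Row loses 7 − 0 = 7 by deviating; Column loses 11 − 7 = 4. Product = 7·4 = 28.
28 > 24, so both Q is risk-dominant. Column's payoff there is 11.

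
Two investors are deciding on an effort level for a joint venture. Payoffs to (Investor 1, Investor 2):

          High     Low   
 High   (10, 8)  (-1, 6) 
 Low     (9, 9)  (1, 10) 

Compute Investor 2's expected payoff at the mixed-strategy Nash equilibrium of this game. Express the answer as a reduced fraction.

Investor 1 mixes with probability p on High, chosen so Investor 2 is indifferent: 8p + 9(1−p) = 6p + 10(1−p) gives p = 1/3.
Investor 2's expected payoff is 8·1/3 + 9·2/3 = 26/3.

26/3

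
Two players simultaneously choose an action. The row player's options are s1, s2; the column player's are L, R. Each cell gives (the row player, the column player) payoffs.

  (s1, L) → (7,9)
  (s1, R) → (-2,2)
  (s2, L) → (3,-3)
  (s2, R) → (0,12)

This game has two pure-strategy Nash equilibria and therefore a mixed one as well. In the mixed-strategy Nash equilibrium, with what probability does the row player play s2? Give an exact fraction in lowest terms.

7/22

The row player's mix p on s1 must make the column player indifferent between L and R.
The column player's payoff from L: 9p + (-3)(1−p). From R: 2p + 12(1−p).
Set equal: 7p = 15(1−p) → p = 15/22.
Probability on s2 is 1 − 15/22 = 7/22.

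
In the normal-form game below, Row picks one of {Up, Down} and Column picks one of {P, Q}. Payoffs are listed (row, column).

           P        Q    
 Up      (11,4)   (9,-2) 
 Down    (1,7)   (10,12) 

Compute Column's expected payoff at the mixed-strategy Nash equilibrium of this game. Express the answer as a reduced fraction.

62/11

Row mixes with probability p on Up, chosen so Column is indifferent: 4p + 7(1−p) = (-2)p + 12(1−p) gives p = 5/11.
Column's expected payoff is 4·5/11 + 7·6/11 = 62/11.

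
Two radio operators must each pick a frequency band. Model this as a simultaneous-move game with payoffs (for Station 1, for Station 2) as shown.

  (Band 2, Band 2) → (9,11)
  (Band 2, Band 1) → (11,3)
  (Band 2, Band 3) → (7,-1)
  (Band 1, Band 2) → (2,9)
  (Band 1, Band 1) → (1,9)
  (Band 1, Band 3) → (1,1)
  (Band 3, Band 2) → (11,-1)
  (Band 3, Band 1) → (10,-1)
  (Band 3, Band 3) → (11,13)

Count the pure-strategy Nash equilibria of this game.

1

Both Band 3: Station 1 gets 11 (best alternative 7); Station 2 gets 13 (best alternative -1). Neither deviates — NE.
Both Band 1 is not a NE: Station 1 would switch to Band 2 (11 > 1).
No other cell survives both best-response checks, so there is 1 pure NE.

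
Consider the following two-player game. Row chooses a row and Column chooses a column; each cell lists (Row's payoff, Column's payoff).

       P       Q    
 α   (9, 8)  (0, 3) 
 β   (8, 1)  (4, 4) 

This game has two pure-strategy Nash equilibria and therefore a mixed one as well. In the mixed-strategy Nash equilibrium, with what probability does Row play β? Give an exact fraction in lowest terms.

5/8

Row's mix p on α must make Column indifferent between P and Q.
Column's payoff from P: 8p + 1(1−p). From Q: 3p + 4(1−p).
Set equal: 5p = 3(1−p) → p = 3/8.
Probability on β is 1 − 3/8 = 5/8.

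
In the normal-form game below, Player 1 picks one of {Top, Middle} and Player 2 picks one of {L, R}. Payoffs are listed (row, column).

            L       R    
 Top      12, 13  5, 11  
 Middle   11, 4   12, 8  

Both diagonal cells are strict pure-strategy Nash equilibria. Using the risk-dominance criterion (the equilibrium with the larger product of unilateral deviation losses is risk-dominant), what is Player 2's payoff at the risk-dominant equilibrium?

8

At (Top, L): Player 1 loses 12 − 11 = 1 by deviating; Player 2 loses 13 − 11 = 2. Product = 1·2 = 2.
At (Middle, R): Player 1 loses 12 − 5 = 7 by deviating; Player 2 loses 8 − 4 = 4. Product = 7·4 = 28.
28 > 2, so (Middle, R) is risk-dominant. Player 2's payoff there is 8.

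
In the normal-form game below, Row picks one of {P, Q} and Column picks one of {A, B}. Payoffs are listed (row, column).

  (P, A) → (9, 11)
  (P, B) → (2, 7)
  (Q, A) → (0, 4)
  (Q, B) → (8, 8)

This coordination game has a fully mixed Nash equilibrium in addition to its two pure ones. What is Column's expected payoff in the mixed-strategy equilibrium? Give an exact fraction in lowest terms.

15/2

Row mixes with probability p on P, chosen so Column is indifferent: 11p + 4(1−p) = 7p + 8(1−p) gives p = 1/2.
Column's expected payoff is 11·1/2 + 4·1/2 = 15/2.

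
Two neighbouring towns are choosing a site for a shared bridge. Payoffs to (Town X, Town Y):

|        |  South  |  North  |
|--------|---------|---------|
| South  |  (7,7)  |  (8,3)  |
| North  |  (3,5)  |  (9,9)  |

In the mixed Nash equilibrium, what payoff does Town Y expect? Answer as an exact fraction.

6

Town X mixes with probability p on South, chosen so Town Y is indifferent: 7p + 5(1−p) = 3p + 9(1−p) gives p = 1/2.
Town Y's expected payoff is 7·1/2 + 5·1/2 = 6.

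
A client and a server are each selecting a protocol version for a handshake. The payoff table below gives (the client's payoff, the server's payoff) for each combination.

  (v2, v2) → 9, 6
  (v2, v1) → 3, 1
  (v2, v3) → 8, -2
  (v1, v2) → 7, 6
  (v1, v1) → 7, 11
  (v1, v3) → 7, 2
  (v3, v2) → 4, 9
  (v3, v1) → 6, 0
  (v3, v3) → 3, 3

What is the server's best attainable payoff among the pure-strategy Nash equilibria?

Both v2 is a pure NE (the client: 9 ≥ 7; the server: 6 ≥ 1). The server gets 6.
Both v1 is a pure NE (the client: 7 ≥ 6; the server: 11 ≥ 6). The server gets 11.
Every other cell has a profitable deviation for at least one player. Highest of {6, 11} is 11.

11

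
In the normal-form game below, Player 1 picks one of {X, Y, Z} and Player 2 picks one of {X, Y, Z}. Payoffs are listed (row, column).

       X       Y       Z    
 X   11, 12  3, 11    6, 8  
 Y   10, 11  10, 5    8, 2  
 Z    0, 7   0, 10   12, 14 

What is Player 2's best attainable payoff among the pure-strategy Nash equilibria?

Both X is a pure NE (Player 1: 11 ≥ 10; Player 2: 12 ≥ 11). Player 2 gets 12.
Both Z is a pure NE (Player 1: 12 ≥ 8; Player 2: 14 ≥ 10). Player 2 gets 14.
Every other cell has a profitable deviation for at least one player. Highest of {12, 14} is 14.

14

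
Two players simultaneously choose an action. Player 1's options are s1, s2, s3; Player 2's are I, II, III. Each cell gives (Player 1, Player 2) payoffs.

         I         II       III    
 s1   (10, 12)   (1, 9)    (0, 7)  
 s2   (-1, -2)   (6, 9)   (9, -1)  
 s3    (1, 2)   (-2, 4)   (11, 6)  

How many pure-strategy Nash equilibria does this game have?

3

(s1, I): Player 1 gets 10 (best alternative 1); Player 2 gets 12 (best alternative 9). Neither deviates — NE.
(s2, II): Player 1 gets 6 (best alternative 1); Player 2 gets 9 (best alternative -1). Neither deviates — NE.
(s3, III): Player 1 gets 11 (best alternative 9); Player 2 gets 6 (best alternative 4). Neither deviates — NE.
(s3, I) is not a NE: Player 1 would switch to s1 (10 > 1).
No other cell survives both best-response checks, so there are 3 pure NE.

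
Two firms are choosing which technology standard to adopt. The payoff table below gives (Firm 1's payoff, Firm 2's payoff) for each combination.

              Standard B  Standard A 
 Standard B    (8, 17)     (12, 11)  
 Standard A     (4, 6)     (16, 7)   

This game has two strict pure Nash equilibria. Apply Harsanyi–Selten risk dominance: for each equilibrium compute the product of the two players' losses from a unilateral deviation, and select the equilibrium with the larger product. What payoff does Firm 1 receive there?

At both Standard B: Firm 1 loses 8 − 4 = 4 by deviating; Firm 2 loses 17 − 11 = 6. Product = 4·6 = 24.
At both Standard A: Firm 1 loses 16 − 12 = 4 by deviating; Firm 2 loses 7 − 6 = 1. Product = 4·1 = 4.
24 > 4, so both Standard B is risk-dominant. Firm 1's payoff there is 8.

8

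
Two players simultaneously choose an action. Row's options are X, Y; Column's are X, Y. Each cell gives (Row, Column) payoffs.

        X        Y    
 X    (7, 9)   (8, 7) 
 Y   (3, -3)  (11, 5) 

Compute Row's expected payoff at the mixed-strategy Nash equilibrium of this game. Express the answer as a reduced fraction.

53/7

Column mixes with probability q on X, chosen so Row is indifferent: 7q + 8(1−q) = 3q + 11(1−q) gives q = 3/7.
Row's expected payoff (from either row, since indifferent) is 7·3/7 + 8·4/7 = 53/7.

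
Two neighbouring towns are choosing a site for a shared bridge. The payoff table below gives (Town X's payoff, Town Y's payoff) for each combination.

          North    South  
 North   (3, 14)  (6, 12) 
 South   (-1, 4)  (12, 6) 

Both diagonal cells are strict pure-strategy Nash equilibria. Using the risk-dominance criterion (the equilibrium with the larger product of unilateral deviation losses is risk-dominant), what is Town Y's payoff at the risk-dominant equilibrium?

At both North: Town X loses 3 − (-1) = 4 by deviating; Town Y loses 14 − 12 = 2. Product = 4·2 = 8.
At both South: Town X loses 12 − 6 = 6 by deviating; Town Y loses 6 − 4 = 2. Product = 6·2 = 12.
12 > 8, so both South is risk-dominant. Town Y's payoff there is 6.

6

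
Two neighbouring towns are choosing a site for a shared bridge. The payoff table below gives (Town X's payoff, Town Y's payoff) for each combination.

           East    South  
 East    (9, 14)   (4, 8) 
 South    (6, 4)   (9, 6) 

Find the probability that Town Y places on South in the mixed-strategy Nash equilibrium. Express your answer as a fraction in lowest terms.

3/8

Town Y's mix q on East must make Town X indifferent between East and South.
Town X's payoff from East: 9q + 4(1−q). From South: 6q + 9(1−q).
Set equal: 3q = 5(1−q) → q = 5/8.
Probability on South is 1 − 5/8 = 3/8.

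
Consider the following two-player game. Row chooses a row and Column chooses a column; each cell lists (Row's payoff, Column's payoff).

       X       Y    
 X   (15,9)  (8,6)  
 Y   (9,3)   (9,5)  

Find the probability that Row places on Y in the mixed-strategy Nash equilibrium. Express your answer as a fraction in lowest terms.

Row's mix p on X must make Column indifferent between X and Y.
Column's payoff from X: 9p + 3(1−p). From Y: 6p + 5(1−p).
Set equal: 3p = 2(1−p) → p = 2/5.
Probability on Y is 1 − 2/5 = 3/5.

3/5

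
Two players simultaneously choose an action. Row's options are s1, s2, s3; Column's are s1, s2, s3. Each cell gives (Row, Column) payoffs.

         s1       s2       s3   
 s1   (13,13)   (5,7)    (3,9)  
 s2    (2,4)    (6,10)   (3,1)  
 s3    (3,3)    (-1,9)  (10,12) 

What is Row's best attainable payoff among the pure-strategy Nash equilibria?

13

Both s1 is a pure NE (Row: 13 ≥ 3; Column: 13 ≥ 9). Row gets 13.
Both s2 is a pure NE (Row: 6 ≥ 5; Column: 10 ≥ 4). Row gets 6.
Both s3 is a pure NE (Row: 10 ≥ 3; Column: 12 ≥ 9). Row gets 10.
Every other cell has a profitable deviation for at least one player. Highest of {13, 6, 10} is 13.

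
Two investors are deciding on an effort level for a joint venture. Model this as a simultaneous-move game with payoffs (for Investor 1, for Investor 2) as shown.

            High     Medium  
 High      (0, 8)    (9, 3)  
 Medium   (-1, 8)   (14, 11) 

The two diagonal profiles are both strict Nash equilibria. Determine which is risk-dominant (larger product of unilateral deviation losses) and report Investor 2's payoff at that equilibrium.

At both High: Investor 1 loses 0 − (-1) = 1 by deviating; Investor 2 loses 8 − 3 = 5. Product = 1·5 = 5.
At both Medium: Investor 1 loses 14 − 9 = 5 by deviating; Investor 2 loses 11 − 8 = 3. Product = 5·3 = 15.
15 > 5, so both Medium is risk-dominant. Investor 2's payoff there is 11.

11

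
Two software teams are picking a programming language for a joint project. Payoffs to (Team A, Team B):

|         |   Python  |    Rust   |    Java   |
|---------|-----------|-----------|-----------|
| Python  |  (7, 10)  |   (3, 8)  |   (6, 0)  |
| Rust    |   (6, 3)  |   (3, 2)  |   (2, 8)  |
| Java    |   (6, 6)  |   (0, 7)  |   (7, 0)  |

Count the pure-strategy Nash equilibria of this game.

1

Both Python: Team A gets 7 (best alternative 6); Team B gets 10 (best alternative 8). Neither deviates — NE.
Both Rust is not a NE: Team B would switch to Java (8 > 2).
No other cell survives both best-response checks, so there is 1 pure NE.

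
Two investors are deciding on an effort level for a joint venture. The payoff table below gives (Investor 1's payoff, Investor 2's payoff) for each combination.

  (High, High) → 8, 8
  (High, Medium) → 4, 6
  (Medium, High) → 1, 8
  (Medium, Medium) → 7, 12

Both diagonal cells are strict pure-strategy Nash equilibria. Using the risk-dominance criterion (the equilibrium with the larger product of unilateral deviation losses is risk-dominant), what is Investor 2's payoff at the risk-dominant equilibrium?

8

At both High: Investor 1 loses 8 − 1 = 7 by deviating; Investor 2 loses 8 − 6 = 2. Product = 7·2 = 14.
At both Medium: Investor 1 loses 7 − 4 = 3 by deviating; Investor 2 loses 12 − 8 = 4. Product = 3·4 = 12.
14 > 12, so both High is risk-dominant. Investor 2's payoff there is 8.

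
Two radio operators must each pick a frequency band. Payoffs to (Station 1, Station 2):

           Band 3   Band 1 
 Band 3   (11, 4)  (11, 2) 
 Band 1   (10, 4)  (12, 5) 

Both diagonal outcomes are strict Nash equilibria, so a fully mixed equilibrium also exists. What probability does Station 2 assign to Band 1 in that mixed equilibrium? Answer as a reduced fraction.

Station 2's mix q on Band 3 must make Station 1 indifferent between Band 3 and Band 1.
Station 1's payoff from Band 3: 11q + 11(1−q). From Band 1: 10q + 12(1−q).
Set equal: 1q = 1(1−q) → q = 1/2.
Probability on Band 1 is 1 − 1/2 = 1/2.

1/2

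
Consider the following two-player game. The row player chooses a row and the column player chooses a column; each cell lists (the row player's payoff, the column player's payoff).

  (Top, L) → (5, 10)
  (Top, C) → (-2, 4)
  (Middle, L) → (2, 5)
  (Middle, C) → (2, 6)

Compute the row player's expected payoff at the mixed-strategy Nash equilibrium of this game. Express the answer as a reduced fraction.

The column player mixes with probability q on L, chosen so the row player is indifferent: 5q + (-2)(1−q) = 2q + 2(1−q) gives q = 4/7.
The row player's expected payoff (from either row, since indifferent) is 5·4/7 + (-2)·3/7 = 2.

2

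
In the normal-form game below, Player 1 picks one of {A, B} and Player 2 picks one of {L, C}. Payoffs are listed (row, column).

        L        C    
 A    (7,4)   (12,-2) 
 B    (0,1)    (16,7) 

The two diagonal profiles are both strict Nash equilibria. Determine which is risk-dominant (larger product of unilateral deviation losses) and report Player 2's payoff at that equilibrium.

At (A, L): Player 1 loses 7 − 0 = 7 by deviating; Player 2 loses 4 − (-2) = 6. Product = 7·6 = 42.
At (B, C): Player 1 loses 16 − 12 = 4 by deviating; Player 2 loses 7 − 1 = 6. Product = 4·6 = 24.
42 > 24, so (A, L) is risk-dominant. Player 2's payoff there is 4.

4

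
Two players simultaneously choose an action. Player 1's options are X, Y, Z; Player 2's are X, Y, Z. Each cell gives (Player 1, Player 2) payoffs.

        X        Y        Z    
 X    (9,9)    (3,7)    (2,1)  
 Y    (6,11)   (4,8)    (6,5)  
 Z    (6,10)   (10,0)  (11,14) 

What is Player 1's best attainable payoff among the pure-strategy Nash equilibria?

Both X is a pure NE (Player 1: 9 ≥ 6; Player 2: 9 ≥ 7). Player 1 gets 9.
Both Z is a pure NE (Player 1: 11 ≥ 6; Player 2: 14 ≥ 10). Player 1 gets 11.
Every other cell has a profitable deviation for at least one player. Highest of {9, 11} is 11.

11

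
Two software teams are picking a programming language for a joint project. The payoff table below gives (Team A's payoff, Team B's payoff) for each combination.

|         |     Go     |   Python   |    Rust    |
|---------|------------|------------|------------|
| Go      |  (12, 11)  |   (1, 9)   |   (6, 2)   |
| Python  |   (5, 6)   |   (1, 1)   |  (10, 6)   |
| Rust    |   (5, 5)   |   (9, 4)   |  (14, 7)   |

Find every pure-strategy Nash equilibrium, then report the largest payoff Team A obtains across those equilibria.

Both Go is a pure NE (Team A: 12 ≥ 5; Team B: 11 ≥ 9). Team A gets 12.
Both Rust is a pure NE (Team A: 14 ≥ 10; Team B: 7 ≥ 5). Team A gets 14.
Every other cell has a profitable deviation for at least one player. Highest of {12, 14} is 14.

14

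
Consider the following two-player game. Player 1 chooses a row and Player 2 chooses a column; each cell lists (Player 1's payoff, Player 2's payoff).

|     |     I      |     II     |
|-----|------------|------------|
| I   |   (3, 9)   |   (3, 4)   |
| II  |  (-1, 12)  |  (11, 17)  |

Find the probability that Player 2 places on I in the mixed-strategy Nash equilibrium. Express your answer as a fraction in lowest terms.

Player 2's mix q on I must make Player 1 indifferent between I and II.
Player 1's payoff from I: 3q + 3(1−q). From II: (-1)q + 11(1−q).
Set equal: 4q = 8(1−q) → q = 8/12 = 2/3.

2/3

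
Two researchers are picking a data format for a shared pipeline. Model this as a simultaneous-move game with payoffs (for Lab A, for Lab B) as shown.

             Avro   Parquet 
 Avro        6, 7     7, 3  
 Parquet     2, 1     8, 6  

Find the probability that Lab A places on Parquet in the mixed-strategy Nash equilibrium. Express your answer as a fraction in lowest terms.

4/9

Lab A's mix p on Avro must make Lab B indifferent between Avro and Parquet.
Lab B's payoff from Avro: 7p + 1(1−p). From Parquet: 3p + 6(1−p).
Set equal: 4p = 5(1−p) → p = 5/9.
Probability on Parquet is 1 − 5/9 = 4/9.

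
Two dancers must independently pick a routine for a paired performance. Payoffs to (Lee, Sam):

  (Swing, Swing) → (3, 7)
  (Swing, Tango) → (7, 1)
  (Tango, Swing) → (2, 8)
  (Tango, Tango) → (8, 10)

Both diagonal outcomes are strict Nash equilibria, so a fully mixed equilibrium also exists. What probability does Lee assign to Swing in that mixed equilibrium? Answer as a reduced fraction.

1/4

Lee's mix p on Swing must make Sam indifferent between Swing and Tango.
Sam's payoff from Swing: 7p + 8(1−p). From Tango: 1p + 10(1−p).
Set equal: 6p = 2(1−p) → p = 2/8 = 1/4.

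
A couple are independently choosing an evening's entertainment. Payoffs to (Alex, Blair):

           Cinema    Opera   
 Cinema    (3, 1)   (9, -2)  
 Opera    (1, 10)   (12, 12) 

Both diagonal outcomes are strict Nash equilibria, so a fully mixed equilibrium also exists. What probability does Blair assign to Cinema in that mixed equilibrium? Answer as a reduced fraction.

3/5

Blair's mix q on Cinema must make Alex indifferent between Cinema and Opera.
Alex's payoff from Cinema: 3q + 9(1−q). From Opera: 1q + 12(1−q).
Set equal: 2q = 3(1−q) → q = 3/5.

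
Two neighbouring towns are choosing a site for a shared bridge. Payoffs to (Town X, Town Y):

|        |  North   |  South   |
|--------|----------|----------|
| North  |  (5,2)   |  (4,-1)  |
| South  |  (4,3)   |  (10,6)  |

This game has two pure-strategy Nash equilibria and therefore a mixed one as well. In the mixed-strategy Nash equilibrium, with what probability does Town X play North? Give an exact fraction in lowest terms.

1/2

Town X's mix p on North must make Town Y indifferent between North and South.
Town Y's payoff from North: 2p + 3(1−p). From South: (-1)p + 6(1−p).
Set equal: 3p = 3(1−p) → p = 3/6 = 1/2.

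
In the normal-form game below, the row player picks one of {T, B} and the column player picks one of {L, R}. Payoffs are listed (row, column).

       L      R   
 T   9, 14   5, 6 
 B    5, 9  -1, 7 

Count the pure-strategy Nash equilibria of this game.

1

(T, L): the row player gets 9 (best alternative 5); the column player gets 14 (best alternative 6). Neither deviates — NE.
(B, R) is not a NE: the row player would switch to T (5 > -1).
No other cell survives both best-response checks, so there is 1 pure NE.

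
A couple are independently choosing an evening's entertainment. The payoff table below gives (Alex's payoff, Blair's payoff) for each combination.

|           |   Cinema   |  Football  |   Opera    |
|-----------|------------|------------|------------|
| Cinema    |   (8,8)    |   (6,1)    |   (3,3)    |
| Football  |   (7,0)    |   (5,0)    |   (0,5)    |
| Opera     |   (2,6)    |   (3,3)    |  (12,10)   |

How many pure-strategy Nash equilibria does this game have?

2

Both Cinema: Alex gets 8 (best alternative 7); Blair gets 8 (best alternative 3). Neither deviates — NE.
Both Opera: Alex gets 12 (best alternative 3); Blair gets 10 (best alternative 6). Neither deviates — NE.
Both Football is not a NE: Alex would switch to Cinema (6 > 5).
No other cell survives both best-response checks, so there are 2 pure NE.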